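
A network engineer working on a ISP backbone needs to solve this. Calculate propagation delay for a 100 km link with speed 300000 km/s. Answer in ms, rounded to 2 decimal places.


Given: distance = 100 km, speed = 300000 km/s
Delay = distance / speed = 100 / 300000 seconds
Delay in ms = 100 * 1000 / 300000
Delay = 0.3333 ms
Rounded to 2 dp = 0.33 ms

0.33


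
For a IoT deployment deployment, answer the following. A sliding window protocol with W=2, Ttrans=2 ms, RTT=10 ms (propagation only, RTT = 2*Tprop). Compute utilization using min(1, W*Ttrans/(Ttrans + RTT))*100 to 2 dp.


Given: W = 2, Ttrans = 2 ms, RTT = 10 ms (= 2 * Tprop, Tprop = 5 ms)
Cycle time = Ttrans + RTT = 2 + 10 = 12 ms (first packet sent until its ACK returns)
W * Ttrans = 2 * 2 = 4 ms of sending per cycle
W * Ttrans / (Ttrans + RTT) = 4 / 12 = 0.333333
U = min(1, 0.333333) = 0.333333
U% = 33.33%

33.33


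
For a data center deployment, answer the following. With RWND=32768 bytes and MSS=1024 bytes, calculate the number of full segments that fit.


Given: RWND = 32768 bytes, MSS = 1024 bytes
Full segments = floor(RWND / MSS)
Full segments = floor(32768 / 1024)
Full segments = floor(32.0) = 32

32


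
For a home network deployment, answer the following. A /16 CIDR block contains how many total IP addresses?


Given: CIDR prefix /16
Host bits = 32 - 16 = 16
Total addresses = 2^16 = 65536

65536


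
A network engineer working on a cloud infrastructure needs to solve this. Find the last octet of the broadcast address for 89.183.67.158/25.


Given: IP = 89.183.67.158, prefix = /25
Host bits = 32 - 25 = 7
Network last octet = 158 AND mask = 128
Host part size = 2^7 - 1 = 127
Broadcast last octet = 128 OR 127 = 255

255


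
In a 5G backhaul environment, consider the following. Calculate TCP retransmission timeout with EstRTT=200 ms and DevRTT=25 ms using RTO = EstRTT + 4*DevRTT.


Given: EstRTT = 200 ms, DevRTT = 25 ms
Timeout = EstRTT + 4 * DevRTT
4 * DevRTT = 4 * 25 = 100
Timeout = 200 + 100 = 300 ms

300


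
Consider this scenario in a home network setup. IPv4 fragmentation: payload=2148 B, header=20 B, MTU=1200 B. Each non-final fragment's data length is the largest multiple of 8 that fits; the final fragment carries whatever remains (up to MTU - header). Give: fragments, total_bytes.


Max data per non-final fragment = floor((MTU - header)/8)*8 = floor((1200 - 20)/8)*8 = floor(1180/8)*8 = 1176 B
Final fragment needs no 8-byte alignment: it can carry up to MTU - header = 1180 B
Non-final fragments needed = ceil((payload - 1180) / 1176) = ceil(968/1176) = ceil(0.8231) = 1
Number of fragments = 1 + 1 = 2
Fragment sizes (data): 1 * 1176 B + 972 B (last, 972 <= 1180 OK)
Total bytes sent = payload + n_frags * header = 2148 + 2*20 = 2148 + 40 = 2188 B

2, 2188


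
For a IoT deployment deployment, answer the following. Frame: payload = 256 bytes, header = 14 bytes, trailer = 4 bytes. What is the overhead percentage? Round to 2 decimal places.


Given: payload = 256 B, header = 14 B, trailer = 4 B
Overhead bytes = header + trailer = 14 + 4 = 18
Total frame = payload + overhead = 256 + 18 = 274
Overhead % = 18 / 274 * 100 = 6.5693% -> 6.57% (2 dp)

6.57


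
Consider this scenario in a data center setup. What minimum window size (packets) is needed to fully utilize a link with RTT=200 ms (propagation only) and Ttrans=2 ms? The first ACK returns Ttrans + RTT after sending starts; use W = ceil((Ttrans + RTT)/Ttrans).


Given: Ttrans = 2 ms, RTT = 200 ms (= 2 * Tprop, Tprop = 100 ms)
Time until first ACK returns = Ttrans + RTT = 2 + 200 = 202 ms
Need W * Ttrans >= Ttrans + RTT  ->  W >= (Ttrans + RTT) / Ttrans
(Ttrans + RTT) / Ttrans = 202 / 2 = 101
W_min = ceil(101) = 101

101


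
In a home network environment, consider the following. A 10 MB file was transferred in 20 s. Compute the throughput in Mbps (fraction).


Given: file = 10 MB, time = 20 s
File in Mb = 10 * 8 = 80 Mb
Throughput = 80 / 20 Mbps
Throughput = 4 Mbps

4


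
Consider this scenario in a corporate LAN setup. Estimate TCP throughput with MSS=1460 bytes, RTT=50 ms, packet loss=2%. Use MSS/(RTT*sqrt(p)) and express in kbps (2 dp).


Given: MSS = 1460 bytes, RTT = 50 ms, loss = 2%
RTT in seconds = 50 / 1000 = 0.05
Loss rate = 2% = 0.02
sqrt(loss) = sqrt(0.02) = 0.141421356237
Throughput (bytes/s) = 1460 / (0.05 * 0.141421356237) = 206475.1801
Throughput (kbps) = 206475.1801 * 8 / 1000 = 1651.801441 -> 1651.80 kbps (2 dp)

1651.80


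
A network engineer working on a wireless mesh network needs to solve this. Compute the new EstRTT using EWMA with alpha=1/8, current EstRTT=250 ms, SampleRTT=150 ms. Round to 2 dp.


Given: EstRTT = 250 ms, SampleRTT = 150 ms, alpha = 1/8
New EstRTT = (1 - alpha) * EstRTT + alpha * SampleRTT
(7/8) * 250 = 218.75
(1/8) * 150 = 18.75
New EstRTT = 218.75 + 18.75 = 237.5 ms -> 237.50 ms (2 dp)

237.50


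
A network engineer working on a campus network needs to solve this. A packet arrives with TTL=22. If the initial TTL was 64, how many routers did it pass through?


Given: initial TTL = 64, received TTL = 22
Hops = initial TTL - received TTL
Hops = 64 - 22 = 42

42


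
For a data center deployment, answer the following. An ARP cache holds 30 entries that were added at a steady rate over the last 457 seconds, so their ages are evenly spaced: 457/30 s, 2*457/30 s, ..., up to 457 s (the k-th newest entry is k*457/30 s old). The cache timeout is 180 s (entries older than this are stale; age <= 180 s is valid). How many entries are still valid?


Ages are k * 457/30 s for k = 1..30 (spacing = 15.2333 s).
Entry k is valid iff k * 457/30 <= 180 iff k <= 30 * 180 / 457 = 11.8162
n_valid = floor(11.8162) = 11
(n_stale = 30 - 11 = 19)

11


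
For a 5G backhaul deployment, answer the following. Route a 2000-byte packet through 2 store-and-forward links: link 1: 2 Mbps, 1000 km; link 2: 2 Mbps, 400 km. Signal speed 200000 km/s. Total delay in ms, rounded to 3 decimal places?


Packet = 2000 bytes = 16000 bits. Store-and-forward: sum (t_trans + t_prop) per link.
Link 1: t_trans = 16000/(2*10^6) s = 8.0000 ms; t_prop = 1000/200000 s = 5.0000 ms; subtotal = 13.0000 ms
Link 2: t_trans = 16000/(2*10^6) s = 8.0000 ms; t_prop = 400/200000 s = 2.0000 ms; subtotal = 10.0000 ms
End-to-end = 13.0000 + 10.0000 = 23.0000 ms -> 23.000 ms (3 dp)

23.000


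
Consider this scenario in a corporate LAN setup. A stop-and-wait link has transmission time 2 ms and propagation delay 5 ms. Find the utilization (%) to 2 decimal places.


Given: Ttrans = 2 ms, Tprop = 5 ms
RTT = 2 * Tprop = 2 * 5 = 10 ms
U = Ttrans / (Ttrans + RTT)
U = 2 / (2 + 10)
U = 2 / 12 = 0.166667
U% = 16.67%

16.67


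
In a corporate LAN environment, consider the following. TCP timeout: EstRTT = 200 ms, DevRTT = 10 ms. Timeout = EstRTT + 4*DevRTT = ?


Given: EstRTT = 200 ms, DevRTT = 10 ms
Timeout = EstRTT + 4 * DevRTT
4 * DevRTT = 4 * 10 = 40
Timeout = 200 + 40 = 240 ms

240


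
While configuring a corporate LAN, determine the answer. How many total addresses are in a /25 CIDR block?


Given: CIDR prefix /25
Host bits = 32 - 25 = 7
Total addresses = 2^7 = 128

128


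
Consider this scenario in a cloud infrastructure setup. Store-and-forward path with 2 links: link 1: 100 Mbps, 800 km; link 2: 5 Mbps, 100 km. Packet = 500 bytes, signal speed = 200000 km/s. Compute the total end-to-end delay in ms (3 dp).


Packet = 500 bytes = 4000 bits. Store-and-forward: sum (t_trans + t_prop) per link.
Link 1: t_trans = 4000/(100*10^6) s = 0.0400 ms; t_prop = 800/200000 s = 4.0000 ms; subtotal = 4.0400 ms
Link 2: t_trans = 4000/(5*10^6) s = 0.8000 ms; t_prop = 100/200000 s = 0.5000 ms; subtotal = 1.3000 ms
End-to-end = 4.0400 + 1.3000 = 5.3400 ms -> 5.340 ms (3 dp)

5.340


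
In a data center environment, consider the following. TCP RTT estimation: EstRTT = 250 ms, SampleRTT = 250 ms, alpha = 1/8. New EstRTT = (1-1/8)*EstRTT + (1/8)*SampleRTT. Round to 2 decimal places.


Given: EstRTT = 250 ms, SampleRTT = 250 ms, alpha = 1/8
New EstRTT = (1 - alpha) * EstRTT + alpha * SampleRTT
(7/8) * 250 = 218.75
(1/8) * 250 = 31.25
New EstRTT = 218.75 + 31.25 = 250 ms -> 250.00 ms (2 dp)

250.00


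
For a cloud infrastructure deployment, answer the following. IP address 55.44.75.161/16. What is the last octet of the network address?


Given: IP = 55.44.75.161, prefix = /16
Subnet mask = 255.255.0.0
Last octet of IP: 161
Last octet of mask: 0
Network last octet = 161 AND 0 = 0

0


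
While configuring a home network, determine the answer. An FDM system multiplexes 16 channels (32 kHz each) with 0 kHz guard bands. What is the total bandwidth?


Given: 16 channels, 32 kHz each, guard = 0 kHz
Channel bandwidth = 16 * 32 = 512 kHz
Guard bands = 15 gaps * 0 kHz = 0 kHz
Total = 512 + 0 = 512 kHz

512


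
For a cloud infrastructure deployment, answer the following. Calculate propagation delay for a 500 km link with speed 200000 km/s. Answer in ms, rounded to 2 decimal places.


Given: distance = 500 km, speed = 200000 km/s
Delay = distance / speed = 500 / 200000 seconds
Delay in ms = 500 * 1000 / 200000
Delay = 2.5000 ms
Rounded to 2 dp = 2.50 ms

2.50


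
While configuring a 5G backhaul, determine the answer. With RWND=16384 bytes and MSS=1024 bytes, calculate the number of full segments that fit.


Given: RWND = 16384 bytes, MSS = 1024 bytes
Full segments = floor(RWND / MSS)
Full segments = floor(16384 / 1024)
Full segments = floor(16.0) = 16

16


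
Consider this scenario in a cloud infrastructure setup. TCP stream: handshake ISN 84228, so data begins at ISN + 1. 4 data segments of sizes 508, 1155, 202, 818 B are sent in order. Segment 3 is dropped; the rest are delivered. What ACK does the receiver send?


SYN uses sequence number 84228; first data byte = ISN + 1 = 84229.
Segment 1: SEQ = 84229, len = 508 B, covers [84229, 84736]
Segment 2: SEQ = 84737, len = 1155 B, covers [84737, 85891]
Segment 3: SEQ = 85892, len = 202 B, covers [85892, 86093] [LOST]
Segment 4: SEQ = 86094, len = 818 B, covers [86094, 86911]
In-order data received: bytes [84229, 85891] (segments 1..2).
Segment 3 missing -> gap begins at byte 85892; later segments buffered out of order.
Cumulative ACK = next expected in-order byte = 84229 + 508 + 1155 = 85892

85892


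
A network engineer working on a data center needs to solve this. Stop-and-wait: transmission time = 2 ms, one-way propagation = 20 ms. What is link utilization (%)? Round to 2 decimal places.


Given: Ttrans = 2 ms, Tprop = 20 ms
RTT = 2 * Tprop = 2 * 20 = 40 ms
U = Ttrans / (Ttrans + RTT)
U = 2 / (2 + 40)
U = 2 / 42 = 0.047619
U% = 4.76%

4.76


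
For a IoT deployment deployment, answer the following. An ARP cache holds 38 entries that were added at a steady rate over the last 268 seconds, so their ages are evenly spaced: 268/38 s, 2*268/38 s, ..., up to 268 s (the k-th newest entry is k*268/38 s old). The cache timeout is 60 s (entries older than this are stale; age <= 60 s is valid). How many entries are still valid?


Ages are k * 268/38 s for k = 1..38 (spacing = 7.0526 s).
Entry k is valid iff k * 268/38 <= 60 iff k <= 38 * 60 / 268 = 8.5075
n_valid = floor(8.5075) = 8
(n_stale = 38 - 8 = 30)

8


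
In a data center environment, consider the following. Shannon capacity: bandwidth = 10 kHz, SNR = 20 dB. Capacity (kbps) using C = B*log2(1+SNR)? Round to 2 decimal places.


Given: B = 10 kHz, SNR = 20 dB
SNR linear = 10^(20/10) = 100
1 + SNR = 101
log2(101) = 6.6582114828
C = 10 * 1000 * 6.6582114828 = 66582.1148 bps
C = 66.582115 kbps -> 66.58 kbps (2 dp)

66.58


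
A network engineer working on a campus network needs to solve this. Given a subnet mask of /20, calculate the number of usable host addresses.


Given: subnet mask /20
Host bits = 32 - 20 = 12
Total addresses = 2^12 = 4096
Usable hosts = 4096 - 2 (network + broadcast) = 4094

4094


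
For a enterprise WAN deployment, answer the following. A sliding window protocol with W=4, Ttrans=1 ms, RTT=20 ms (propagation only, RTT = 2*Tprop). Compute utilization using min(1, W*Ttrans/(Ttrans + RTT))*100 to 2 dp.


Given: W = 4, Ttrans = 1 ms, RTT = 20 ms (= 2 * Tprop, Tprop = 10 ms)
Cycle time = Ttrans + RTT = 1 + 20 = 21 ms (first packet sent until its ACK returns)
W * Ttrans = 4 * 1 = 4 ms of sending per cycle
W * Ttrans / (Ttrans + RTT) = 4 / 21 = 0.190476
U = min(1, 0.190476) = 0.190476
U% = 19.05%

19.05


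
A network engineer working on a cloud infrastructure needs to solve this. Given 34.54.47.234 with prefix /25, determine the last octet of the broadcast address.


Given: IP = 34.54.47.234, prefix = /25
Host bits = 32 - 25 = 7
Network last octet = 234 AND mask = 128
Host part size = 2^7 - 1 = 127
Broadcast last octet = 128 OR 127 = 255

255


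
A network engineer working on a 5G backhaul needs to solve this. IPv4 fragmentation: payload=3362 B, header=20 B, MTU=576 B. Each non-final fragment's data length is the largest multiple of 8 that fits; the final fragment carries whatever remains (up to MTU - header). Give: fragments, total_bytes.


Max data per non-final fragment = floor((MTU - header)/8)*8 = floor((576 - 20)/8)*8 = floor(556/8)*8 = 552 B
Final fragment needs no 8-byte alignment: it can carry up to MTU - header = 556 B
Non-final fragments needed = ceil((payload - 556) / 552) = ceil(2806/552) = ceil(5.0833) = 6
Number of fragments = 6 + 1 = 7
Fragment sizes (data): 6 * 552 B + 50 B (last, 50 <= 556 OK)
Total bytes sent = payload + n_frags * header = 3362 + 7*20 = 3362 + 140 = 3502 B

7, 3502


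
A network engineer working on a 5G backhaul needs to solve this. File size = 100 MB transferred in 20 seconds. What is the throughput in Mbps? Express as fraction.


Given: file = 100 MB, time = 20 s
File in Mb = 100 * 8 = 800 Mb
Throughput = 800 / 20 Mbps
Throughput = 40 Mbps

40


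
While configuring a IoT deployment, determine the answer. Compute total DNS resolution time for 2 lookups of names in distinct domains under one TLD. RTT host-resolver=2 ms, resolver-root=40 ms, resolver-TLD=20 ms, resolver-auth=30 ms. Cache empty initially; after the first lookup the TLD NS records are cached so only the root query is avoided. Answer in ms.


Lookup 1 (cold cache): local + root + TLD + auth = 2 + 40 + 20 + 30 = 92 ms
Lookups 2..2 (TLD NS cached -> skip root; new domain -> still ask TLD and auth): local + TLD + auth = 2 + 20 + 30 = 52 ms each
Remaining 1 lookups: 1 * 52 = 52 ms
Total = 92 + 52 = 144 ms

144


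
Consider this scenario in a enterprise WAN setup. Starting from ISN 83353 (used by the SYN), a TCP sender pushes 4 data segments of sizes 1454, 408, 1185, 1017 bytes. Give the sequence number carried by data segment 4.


The SYN occupies sequence number ISN = 83353, so the first data byte is ISN + 1 = 83354.
SEQ of data segment i = (ISN + 1) + sum of payload sizes of segments 1..i-1.
Segment 1: SEQ = 83354, payload = 1454 bytes
Segment 2: SEQ = 84808, payload = 408 bytes
Segment 3: SEQ = 85216, payload = 1185 bytes
Segment 4: SEQ = 86401, payload = 1017 bytes
SEQ of segment 4 = 83354 + 1454 + 408 + 1185 = 86401

86401


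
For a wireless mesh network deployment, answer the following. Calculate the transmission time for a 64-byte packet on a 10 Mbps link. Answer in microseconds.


Given: packet = 64 bytes, bandwidth = 10 Mbps
Packet in bits = 64 * 8 = 512 bits
Bandwidth = 10 * 10^6 = 10000000 bps
Time = 512 / 10000000 seconds
Time in us = 512 * 10^6 / 10000000 = 51.2

51.2


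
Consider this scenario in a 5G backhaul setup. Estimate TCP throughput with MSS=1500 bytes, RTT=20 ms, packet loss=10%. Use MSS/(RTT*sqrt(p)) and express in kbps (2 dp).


Given: MSS = 1500 bytes, RTT = 20 ms, loss = 10%
RTT in seconds = 20 / 1000 = 0.02
Loss rate = 10% = 0.1
sqrt(loss) = sqrt(0.1) = 0.316227766017
Throughput (bytes/s) = 1500 / (0.02 * 0.316227766017) = 237170.8245
Throughput (kbps) = 237170.8245 * 8 / 1000 = 1897.366596 -> 1897.37 kbps (2 dp)

1897.37


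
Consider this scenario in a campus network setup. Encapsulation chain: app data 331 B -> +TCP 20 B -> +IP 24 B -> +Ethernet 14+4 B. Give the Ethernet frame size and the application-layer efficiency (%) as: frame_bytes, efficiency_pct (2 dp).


TCP segment = 331 + 20 = 351 B
IP packet = 351 + 24 = 375 B
Ethernet frame = 375 + 14 + 4 = 393 B
Efficiency = app / frame = 331 / 393 = 0.842239 = 84.2239% -> 84.22% (2 dp)

393, 84.22


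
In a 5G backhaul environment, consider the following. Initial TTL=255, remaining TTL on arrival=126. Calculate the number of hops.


Given: initial TTL = 255, received TTL = 126
Hops = initial TTL - received TTL
Hops = 255 - 126 = 129

129


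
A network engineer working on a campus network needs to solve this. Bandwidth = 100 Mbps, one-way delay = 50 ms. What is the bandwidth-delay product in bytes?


Given: bandwidth = 100 Mbps, delay = 50 ms
BDP in bits = 100 * 10^6 * 50 / 1000
BDP in bits = 5000000
BDP in bytes = 5000000 / 8 = 625000

625000


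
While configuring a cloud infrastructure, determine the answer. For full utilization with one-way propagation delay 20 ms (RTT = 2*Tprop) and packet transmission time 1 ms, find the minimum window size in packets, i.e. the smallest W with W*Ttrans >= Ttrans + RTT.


Given: Ttrans = 1 ms, RTT = 40 ms (= 2 * Tprop, Tprop = 20 ms)
Time until first ACK returns = Ttrans + RTT = 1 + 40 = 41 ms
Need W * Ttrans >= Ttrans + RTT  ->  W >= (Ttrans + RTT) / Ttrans
(Ttrans + RTT) / Ttrans = 41 / 1 = 41
W_min = ceil(41) = 41

41


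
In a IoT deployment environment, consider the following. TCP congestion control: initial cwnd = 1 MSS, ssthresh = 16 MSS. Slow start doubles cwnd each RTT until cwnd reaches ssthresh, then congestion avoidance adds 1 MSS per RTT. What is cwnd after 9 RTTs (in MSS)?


RTT 0: cwnd = 1 MSS (initial)
RTT 1: cwnd = 2 MSS (slow start, doubled)
RTT 2: cwnd = 4 MSS (slow start, doubled)
RTT 3: cwnd = 8 MSS (slow start, doubled)
RTT 4: cwnd = 16 MSS (slow start, doubled)
RTT 5: cwnd = 17 MSS (congestion avoidance, +1)
RTT 6: cwnd = 18 MSS (congestion avoidance, +1)
RTT 7: cwnd = 19 MSS (congestion avoidance, +1)
RTT 8: cwnd = 20 MSS (congestion avoidance, +1)
RTT 9: cwnd = 21 MSS (congestion avoidance, +1)

21


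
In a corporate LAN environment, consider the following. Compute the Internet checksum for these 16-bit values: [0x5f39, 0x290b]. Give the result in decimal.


Given words: [0x5f39, 0x290b]
Step 1: Sum all words
Raw sum = 24377 + 10507 = 34884
One's complement = ~34884 & 0xFFFF = 30651

30651


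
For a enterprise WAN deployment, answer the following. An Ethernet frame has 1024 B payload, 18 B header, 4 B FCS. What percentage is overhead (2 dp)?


Given: payload = 1024 B, header = 18 B, trailer = 4 B
Overhead bytes = header + trailer = 18 + 4 = 22
Total frame = payload + overhead = 1024 + 22 = 1046
Overhead % = 22 / 1046 * 100 = 2.1033% -> 2.10% (2 dp)

2.10


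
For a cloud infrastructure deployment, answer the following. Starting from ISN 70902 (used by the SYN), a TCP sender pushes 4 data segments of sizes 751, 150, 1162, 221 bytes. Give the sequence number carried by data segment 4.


The SYN occupies sequence number ISN = 70902, so the first data byte is ISN + 1 = 70903.
SEQ of data segment i = (ISN + 1) + sum of payload sizes of segments 1..i-1.
Segment 1: SEQ = 70903, payload = 751 bytes
Segment 2: SEQ = 71654, payload = 150 bytes
Segment 3: SEQ = 71804, payload = 1162 bytes
Segment 4: SEQ = 72966, payload = 221 bytes
SEQ of segment 4 = 70903 + 751 + 150 + 1162 = 72966

72966


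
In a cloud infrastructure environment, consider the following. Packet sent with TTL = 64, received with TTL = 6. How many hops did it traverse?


Given: initial TTL = 64, received TTL = 6
Hops = initial TTL - received TTL
Hops = 64 - 6 = 58

58


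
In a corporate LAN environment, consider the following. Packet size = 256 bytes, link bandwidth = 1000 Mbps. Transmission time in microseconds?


Given: packet = 256 bytes, bandwidth = 1000 Mbps
Packet in bits = 256 * 8 = 2048 bits
Bandwidth = 1000 * 10^6 = 1000000000 bps
Time = 2048 / 1000000000 seconds
Time in us = 2048 * 10^6 / 1000000000 = 2.048

2.048


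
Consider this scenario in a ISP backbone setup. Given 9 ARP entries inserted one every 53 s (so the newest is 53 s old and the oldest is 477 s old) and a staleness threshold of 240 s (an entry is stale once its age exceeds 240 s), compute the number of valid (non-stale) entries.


Ages are k * 477/9 s for k = 1..9 (spacing = 53.0000 s).
Entry k is valid iff k * 477/9 <= 240 iff k <= 9 * 240 / 477 = 4.5283
n_valid = floor(4.5283) = 4
(n_stale = 9 - 4 = 5)

4


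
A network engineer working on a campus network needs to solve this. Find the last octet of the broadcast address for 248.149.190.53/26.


Given: IP = 248.149.190.53, prefix = /26
Host bits = 32 - 26 = 6
Network last octet = 53 AND mask = 0
Host part size = 2^6 - 1 = 63
Broadcast last octet = 0 OR 63 = 63

63


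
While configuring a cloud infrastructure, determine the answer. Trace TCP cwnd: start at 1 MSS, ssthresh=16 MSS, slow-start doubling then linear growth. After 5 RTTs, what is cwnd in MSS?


RTT 0: cwnd = 1 MSS (initial)
RTT 1: cwnd = 2 MSS (slow start, doubled)
RTT 2: cwnd = 4 MSS (slow start, doubled)
RTT 3: cwnd = 8 MSS (slow start, doubled)
RTT 4: cwnd = 16 MSS (slow start, doubled)
RTT 5: cwnd = 17 MSS (congestion avoidance, +1)

17


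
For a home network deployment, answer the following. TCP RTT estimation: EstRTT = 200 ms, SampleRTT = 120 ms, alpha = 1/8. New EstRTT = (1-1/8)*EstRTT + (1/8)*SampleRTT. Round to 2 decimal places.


Given: EstRTT = 200 ms, SampleRTT = 120 ms, alpha = 1/8
New EstRTT = (1 - alpha) * EstRTT + alpha * SampleRTT
(7/8) * 200 = 175
(1/8) * 120 = 15
New EstRTT = 175 + 15 = 190 ms -> 190.00 ms (2 dp)

190.00


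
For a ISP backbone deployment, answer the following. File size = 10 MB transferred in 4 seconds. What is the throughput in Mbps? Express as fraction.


Given: file = 10 MB, time = 4 s
File in Mb = 10 * 8 = 80 Mb
Throughput = 80 / 4 Mbps
Throughput = 20 Mbps

20


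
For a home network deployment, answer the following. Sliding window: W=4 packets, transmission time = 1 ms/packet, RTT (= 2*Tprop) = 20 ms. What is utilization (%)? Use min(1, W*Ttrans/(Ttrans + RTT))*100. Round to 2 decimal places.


Given: W = 4, Ttrans = 1 ms, RTT = 20 ms (= 2 * Tprop, Tprop = 10 ms)
Cycle time = Ttrans + RTT = 1 + 20 = 21 ms (first packet sent until its ACK returns)
W * Ttrans = 4 * 1 = 4 ms of sending per cycle
W * Ttrans / (Ttrans + RTT) = 4 / 21 = 0.190476
U = min(1, 0.190476) = 0.190476
U% = 19.05%

19.05


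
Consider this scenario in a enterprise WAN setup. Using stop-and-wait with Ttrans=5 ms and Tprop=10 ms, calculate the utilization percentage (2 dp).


Given: Ttrans = 5 ms, Tprop = 10 ms
RTT = 2 * Tprop = 2 * 10 = 20 ms
U = Ttrans / (Ttrans + RTT)
U = 5 / (5 + 20)
U = 5 / 25 = 0.2
U% = 20.00%

20.00


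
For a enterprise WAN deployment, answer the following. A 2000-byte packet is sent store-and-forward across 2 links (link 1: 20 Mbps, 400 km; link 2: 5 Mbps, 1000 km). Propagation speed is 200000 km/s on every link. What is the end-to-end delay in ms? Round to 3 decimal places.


Packet = 2000 bytes = 16000 bits. Store-and-forward: sum (t_trans + t_prop) per link.
Link 1: t_trans = 16000/(20*10^6) s = 0.8000 ms; t_prop = 400/200000 s = 2.0000 ms; subtotal = 2.8000 ms
Link 2: t_trans = 16000/(5*10^6) s = 3.2000 ms; t_prop = 1000/200000 s = 5.0000 ms; subtotal = 8.2000 ms
End-to-end = 2.8000 + 8.2000 = 11.0000 ms -> 11.000 ms (3 dp)

11.000


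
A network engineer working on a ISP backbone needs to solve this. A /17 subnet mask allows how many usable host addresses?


Given: subnet mask /17
Host bits = 32 - 17 = 15
Total addresses = 2^15 = 32768
Usable hosts = 32768 - 2 (network + broadcast) = 32766

32766


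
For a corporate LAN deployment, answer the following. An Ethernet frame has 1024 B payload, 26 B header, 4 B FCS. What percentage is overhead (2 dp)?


Given: payload = 1024 B, header = 26 B, trailer = 4 B
Overhead bytes = header + trailer = 26 + 4 = 30
Total frame = payload + overhead = 1024 + 30 = 1054
Overhead % = 30 / 1054 * 100 = 2.8463% -> 2.85% (2 dp)

2.85


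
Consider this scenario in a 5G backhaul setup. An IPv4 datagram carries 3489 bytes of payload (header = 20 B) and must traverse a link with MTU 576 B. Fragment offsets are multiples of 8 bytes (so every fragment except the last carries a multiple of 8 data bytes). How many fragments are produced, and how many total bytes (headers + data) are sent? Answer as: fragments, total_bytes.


Max data per non-final fragment = floor((MTU - header)/8)*8 = floor((576 - 20)/8)*8 = floor(556/8)*8 = 552 B
Final fragment needs no 8-byte alignment: it can carry up to MTU - header = 556 B
Non-final fragments needed = ceil((payload - 556) / 552) = ceil(2933/552) = ceil(5.3134) = 6
Number of fragments = 6 + 1 = 7
Fragment sizes (data): 6 * 552 B + 177 B (last, 177 <= 556 OK)
Total bytes sent = payload + n_frags * header = 3489 + 7*20 = 3489 + 140 = 3629 B

7, 3629


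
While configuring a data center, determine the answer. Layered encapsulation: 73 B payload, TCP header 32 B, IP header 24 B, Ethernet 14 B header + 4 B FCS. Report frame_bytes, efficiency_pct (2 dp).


TCP segment = 73 + 32 = 105 B
IP packet = 105 + 24 = 129 B
Ethernet frame = 129 + 14 + 4 = 147 B
Efficiency = app / frame = 73 / 147 = 0.496599 = 49.6599% -> 49.66% (2 dp)

147, 49.66


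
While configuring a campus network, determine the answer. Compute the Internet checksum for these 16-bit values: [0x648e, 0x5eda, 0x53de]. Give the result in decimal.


Given words: [0x648e, 0x5eda, 0x53de]
Step 1: Sum all words
Raw sum = 25742 + 24282 + 21470 = 71494
Step 2: Fold carry: (5958 + 1) = 5959
One's complement = ~5959 & 0xFFFF = 59576

59576


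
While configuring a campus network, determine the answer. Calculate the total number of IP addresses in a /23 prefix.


Given: CIDR prefix /23
Host bits = 32 - 23 = 9
Total addresses = 2^9 = 512

512


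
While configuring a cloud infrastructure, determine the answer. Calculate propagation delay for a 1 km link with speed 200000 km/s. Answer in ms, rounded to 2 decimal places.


Given: distance = 1 km, speed = 200000 km/s
Delay = distance / speed = 1 / 200000 seconds
Delay in ms = 1 * 1000 / 200000
Delay = 0.0050 ms
Rounded to 2 dp = 0.01 ms

0.01


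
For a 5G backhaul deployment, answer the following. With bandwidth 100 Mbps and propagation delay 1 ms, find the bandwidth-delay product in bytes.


Given: bandwidth = 100 Mbps, delay = 1 ms
BDP in bits = 100 * 10^6 * 1 / 1000
BDP in bits = 100000
BDP in bytes = 100000 / 8 = 12500

12500


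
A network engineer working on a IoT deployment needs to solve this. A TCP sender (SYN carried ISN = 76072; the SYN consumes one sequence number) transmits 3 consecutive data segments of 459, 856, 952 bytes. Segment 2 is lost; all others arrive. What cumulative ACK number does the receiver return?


SYN uses sequence number 76072; first data byte = ISN + 1 = 76073.
Segment 1: SEQ = 76073, len = 459 B, covers [76073, 76531]
Segment 2: SEQ = 76532, len = 856 B, covers [76532, 77387] [LOST]
Segment 3: SEQ = 77388, len = 952 B, covers [77388, 78339]
In-order data received: bytes [76073, 76531] (segments 1..1).
Segment 2 missing -> gap begins at byte 76532; later segments buffered out of order.
Cumulative ACK = next expected in-order byte = 76073 + 459 = 76532

76532


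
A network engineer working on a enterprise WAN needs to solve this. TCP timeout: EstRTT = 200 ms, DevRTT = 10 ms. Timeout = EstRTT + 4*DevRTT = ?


Given: EstRTT = 200 ms, DevRTT = 10 ms
Timeout = EstRTT + 4 * DevRTT
4 * DevRTT = 4 * 10 = 40
Timeout = 200 + 40 = 240 ms

240


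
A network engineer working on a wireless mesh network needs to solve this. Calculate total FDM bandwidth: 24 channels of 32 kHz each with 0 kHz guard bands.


Given: 24 channels, 32 kHz each, guard = 0 kHz
Channel bandwidth = 24 * 32 = 768 kHz
Guard bands = 23 gaps * 0 kHz = 0 kHz
Total = 768 + 0 = 768 kHz

768


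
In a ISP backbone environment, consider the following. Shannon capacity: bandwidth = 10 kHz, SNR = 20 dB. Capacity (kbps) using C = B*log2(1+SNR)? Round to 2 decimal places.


Given: B = 10 kHz, SNR = 20 dB
SNR linear = 10^(20/10) = 100
1 + SNR = 101
log2(101) = 6.6582114828
C = 10 * 1000 * 6.6582114828 = 66582.1148 bps
C = 66.582115 kbps -> 66.58 kbps (2 dp)

66.58


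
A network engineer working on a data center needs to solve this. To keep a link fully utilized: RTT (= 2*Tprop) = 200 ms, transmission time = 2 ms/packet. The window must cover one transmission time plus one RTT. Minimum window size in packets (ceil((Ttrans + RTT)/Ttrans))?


Given: Ttrans = 2 ms, RTT = 200 ms (= 2 * Tprop, Tprop = 100 ms)
Time until first ACK returns = Ttrans + RTT = 2 + 200 = 202 ms
Need W * Ttrans >= Ttrans + RTT  ->  W >= (Ttrans + RTT) / Ttrans
(Ttrans + RTT) / Ttrans = 202 / 2 = 101
W_min = ceil(101) = 101

101


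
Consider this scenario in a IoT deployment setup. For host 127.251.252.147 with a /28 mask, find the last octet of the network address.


Given: IP = 127.251.252.147, prefix = /28
Subnet mask = 255.255.255.240
Last octet of IP: 147
Last octet of mask: 240
Network last octet = 147 AND 240 = 144

144


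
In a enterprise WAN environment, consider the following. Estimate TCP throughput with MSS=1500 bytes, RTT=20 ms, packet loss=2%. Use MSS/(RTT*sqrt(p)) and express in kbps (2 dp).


Given: MSS = 1500 bytes, RTT = 20 ms, loss = 2%
RTT in seconds = 20 / 1000 = 0.02
Loss rate = 2% = 0.02
sqrt(loss) = sqrt(0.02) = 0.141421356237
Throughput (bytes/s) = 1500 / (0.02 * 0.141421356237) = 530330.0859
Throughput (kbps) = 530330.0859 * 8 / 1000 = 4242.640687 -> 4242.64 kbps (2 dp)

4242.64


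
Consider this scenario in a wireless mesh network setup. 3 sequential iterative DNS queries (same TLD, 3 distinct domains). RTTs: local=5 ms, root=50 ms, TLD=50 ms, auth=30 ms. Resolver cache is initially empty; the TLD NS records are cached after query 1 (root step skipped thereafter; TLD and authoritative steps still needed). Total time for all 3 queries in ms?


Lookup 1 (cold cache): local + root + TLD + auth = 5 + 50 + 50 + 30 = 135 ms
Lookups 2..3 (TLD NS cached -> skip root; new domain -> still ask TLD and auth): local + TLD + auth = 5 + 50 + 30 = 85 ms each
Remaining 2 lookups: 2 * 85 = 170 ms
Total = 135 + 170 = 305 ms

305


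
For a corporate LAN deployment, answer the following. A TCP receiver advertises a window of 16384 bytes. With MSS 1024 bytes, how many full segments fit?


Given: RWND = 16384 bytes, MSS = 1024 bytes
Full segments = floor(RWND / MSS)
Full segments = floor(16384 / 1024)
Full segments = floor(16.0) = 16

16


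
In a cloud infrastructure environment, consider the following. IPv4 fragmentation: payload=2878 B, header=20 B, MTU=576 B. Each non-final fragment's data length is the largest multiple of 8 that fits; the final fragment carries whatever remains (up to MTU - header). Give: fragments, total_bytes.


Max data per non-final fragment = floor((MTU - header)/8)*8 = floor((576 - 20)/8)*8 = floor(556/8)*8 = 552 B
Final fragment needs no 8-byte alignment: it can carry up to MTU - header = 556 B
Non-final fragments needed = ceil((payload - 556) / 552) = ceil(2322/552) = ceil(4.2065) = 5
Number of fragments = 5 + 1 = 6
Fragment sizes (data): 5 * 552 B + 118 B (last, 118 <= 556 OK)
Total bytes sent = payload + n_frags * header = 2878 + 6*20 = 2878 + 120 = 2998 B

6, 2998


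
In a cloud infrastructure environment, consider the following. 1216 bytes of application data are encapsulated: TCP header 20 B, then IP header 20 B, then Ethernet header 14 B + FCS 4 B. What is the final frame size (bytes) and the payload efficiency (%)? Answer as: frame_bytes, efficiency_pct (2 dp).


TCP segment = 1216 + 20 = 1236 B
IP packet = 1236 + 20 = 1256 B
Ethernet frame = 1256 + 14 + 4 = 1274 B
Efficiency = app / frame = 1216 / 1274 = 0.954474 = 95.4474% -> 95.45% (2 dp)

1274, 95.45


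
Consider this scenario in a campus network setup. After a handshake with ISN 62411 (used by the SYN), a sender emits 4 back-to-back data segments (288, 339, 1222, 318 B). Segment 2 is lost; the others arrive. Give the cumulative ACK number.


SYN uses sequence number 62411; first data byte = ISN + 1 = 62412.
Segment 1: SEQ = 62412, len = 288 B, covers [62412, 62699]
Segment 2: SEQ = 62700, len = 339 B, covers [62700, 63038] [LOST]
Segment 3: SEQ = 63039, len = 1222 B, covers [63039, 64260]
Segment 4: SEQ = 64261, len = 318 B, covers [64261, 64578]
In-order data received: bytes [62412, 62699] (segments 1..1).
Segment 2 missing -> gap begins at byte 62700; later segments buffered out of order.
Cumulative ACK = next expected in-order byte = 62412 + 288 = 62700

62700


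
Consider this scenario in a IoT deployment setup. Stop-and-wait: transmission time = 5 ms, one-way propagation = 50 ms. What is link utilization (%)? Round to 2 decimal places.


Given: Ttrans = 5 ms, Tprop = 50 ms
RTT = 2 * Tprop = 2 * 50 = 100 ms
U = Ttrans / (Ttrans + RTT)
U = 5 / (5 + 100)
U = 5 / 105 = 0.047619
U% = 4.76%

4.76


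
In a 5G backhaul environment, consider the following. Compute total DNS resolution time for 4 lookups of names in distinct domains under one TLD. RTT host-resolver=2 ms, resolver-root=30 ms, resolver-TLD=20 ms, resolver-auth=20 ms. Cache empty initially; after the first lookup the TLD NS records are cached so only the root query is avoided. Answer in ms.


Lookup 1 (cold cache): local + root + TLD + auth = 2 + 30 + 20 + 20 = 72 ms
Lookups 2..4 (TLD NS cached -> skip root; new domain -> still ask TLD and auth): local + TLD + auth = 2 + 20 + 20 = 42 ms each
Remaining 3 lookups: 3 * 42 = 126 ms
Total = 72 + 126 = 198 ms

198


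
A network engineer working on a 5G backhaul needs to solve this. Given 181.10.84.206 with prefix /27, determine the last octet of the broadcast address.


Given: IP = 181.10.84.206, prefix = /27
Host bits = 32 - 27 = 5
Network last octet = 206 AND mask = 192
Host part size = 2^5 - 1 = 31
Broadcast last octet = 192 OR 31 = 223

223


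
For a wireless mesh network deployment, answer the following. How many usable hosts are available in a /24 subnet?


Given: subnet mask /24
Host bits = 32 - 24 = 8
Total addresses = 2^8 = 256
Usable hosts = 256 - 2 (network + broadcast) = 254

254


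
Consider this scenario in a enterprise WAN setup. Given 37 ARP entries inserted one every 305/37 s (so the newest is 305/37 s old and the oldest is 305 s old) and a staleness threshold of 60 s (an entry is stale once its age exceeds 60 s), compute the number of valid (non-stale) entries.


Ages are k * 305/37 s for k = 1..37 (spacing = 8.2432 s).
Entry k is valid iff k * 305/37 <= 60 iff k <= 37 * 60 / 305 = 7.2787
n_valid = floor(7.2787) = 7
(n_stale = 37 - 7 = 30)

7


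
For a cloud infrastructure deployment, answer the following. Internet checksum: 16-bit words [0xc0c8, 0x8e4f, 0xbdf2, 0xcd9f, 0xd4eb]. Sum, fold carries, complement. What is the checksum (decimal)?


Given words: [0xc0c8, 0x8e4f, 0xbdf2, 0xcd9f, 0xd4eb]
Step 1: Sum all words
Raw sum = 49352 + 36431 + 48626 + 52639 + 54507 = 241555
Step 2: Fold carry: (44947 + 3) = 44950
One's complement = ~44950 & 0xFFFF = 20585

20585


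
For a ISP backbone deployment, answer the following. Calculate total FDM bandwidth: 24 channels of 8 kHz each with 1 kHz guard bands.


Given: 24 channels, 8 kHz each, guard = 1 kHz
Channel bandwidth = 24 * 8 = 192 kHz
Guard bands = 23 gaps * 1 kHz = 23 kHz
Total = 192 + 23 = 215 kHz

215


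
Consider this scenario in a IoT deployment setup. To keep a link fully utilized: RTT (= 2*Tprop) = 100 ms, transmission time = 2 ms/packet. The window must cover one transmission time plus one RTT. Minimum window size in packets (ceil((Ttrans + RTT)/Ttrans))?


Given: Ttrans = 2 ms, RTT = 100 ms (= 2 * Tprop, Tprop = 50 ms)
Time until first ACK returns = Ttrans + RTT = 2 + 100 = 102 ms
Need W * Ttrans >= Ttrans + RTT  ->  W >= (Ttrans + RTT) / Ttrans
(Ttrans + RTT) / Ttrans = 102 / 2 = 51
W_min = ceil(51) = 51

51


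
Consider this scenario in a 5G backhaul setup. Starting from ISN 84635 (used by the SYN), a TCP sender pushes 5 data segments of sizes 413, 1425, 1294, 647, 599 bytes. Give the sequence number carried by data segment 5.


The SYN occupies sequence number ISN = 84635, so the first data byte is ISN + 1 = 84636.
SEQ of data segment i = (ISN + 1) + sum of payload sizes of segments 1..i-1.
Segment 1: SEQ = 84636, payload = 413 bytes
Segment 2: SEQ = 85049, payload = 1425 bytes
Segment 3: SEQ = 86474, payload = 1294 bytes
Segment 4: SEQ = 87768, payload = 647 bytes
Segment 5: SEQ = 88415, payload = 599 bytes
SEQ of segment 5 = 84636 + 413 + 1425 + 1294 + 647 = 88415

88415


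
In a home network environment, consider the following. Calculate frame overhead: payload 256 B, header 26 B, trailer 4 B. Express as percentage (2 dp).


Given: payload = 256 B, header = 26 B, trailer = 4 B
Overhead bytes = header + trailer = 26 + 4 = 30
Total frame = payload + overhead = 256 + 30 = 286
Overhead % = 30 / 286 * 100 = 10.4895% -> 10.49% (2 dp)

10.49


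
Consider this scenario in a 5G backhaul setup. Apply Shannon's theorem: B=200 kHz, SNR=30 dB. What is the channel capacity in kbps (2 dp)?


Given: B = 200 kHz, SNR = 30 dB
SNR linear = 10^(30/10) = 1000
1 + SNR = 1001
log2(1001) = 9.9672262588
C = 200 * 1000 * 9.9672262588 = 1993445.2518 bps
C = 1993.445252 kbps -> 1993.45 kbps (2 dp)

1993.45


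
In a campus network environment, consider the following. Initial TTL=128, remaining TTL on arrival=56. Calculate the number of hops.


Given: initial TTL = 128, received TTL = 56
Hops = initial TTL - received TTL
Hops = 128 - 56 = 72

72


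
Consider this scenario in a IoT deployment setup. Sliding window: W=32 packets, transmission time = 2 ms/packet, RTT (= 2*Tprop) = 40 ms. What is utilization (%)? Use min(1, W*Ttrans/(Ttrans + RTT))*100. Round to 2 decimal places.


Given: W = 32, Ttrans = 2 ms, RTT = 40 ms (= 2 * Tprop, Tprop = 20 ms)
Cycle time = Ttrans + RTT = 2 + 40 = 42 ms (first packet sent until its ACK returns)
W * Ttrans = 32 * 2 = 64 ms of sending per cycle
W * Ttrans / (Ttrans + RTT) = 64 / 42 = 1.523810
U = min(1, 1.523810) = 1.000000
U% = 100.00%

100.00


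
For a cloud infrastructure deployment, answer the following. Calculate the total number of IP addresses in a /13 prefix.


Given: CIDR prefix /13
Host bits = 32 - 13 = 19
Total addresses = 2^19 = 524288

524288


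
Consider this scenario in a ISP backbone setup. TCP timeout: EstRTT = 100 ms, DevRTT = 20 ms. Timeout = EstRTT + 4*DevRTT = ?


Given: EstRTT = 100 ms, DevRTT = 20 ms
Timeout = EstRTT + 4 * DevRTT
4 * DevRTT = 4 * 20 = 80
Timeout = 100 + 80 = 180 ms

180


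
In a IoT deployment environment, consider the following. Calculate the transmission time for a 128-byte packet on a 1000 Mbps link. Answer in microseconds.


Given: packet = 128 bytes, bandwidth = 1000 Mbps
Packet in bits = 128 * 8 = 1024 bits
Bandwidth = 1000 * 10^6 = 1000000000 bps
Time = 1024 / 1000000000 seconds
Time in us = 1024 * 10^6 / 1000000000 = 1.024

1.024


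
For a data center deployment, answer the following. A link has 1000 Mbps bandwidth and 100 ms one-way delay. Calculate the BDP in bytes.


Given: bandwidth = 1000 Mbps, delay = 100 ms
BDP in bits = 1000 * 10^6 * 100 / 1000
BDP in bits = 100000000
BDP in bytes = 100000000 / 8 = 12500000

12500000


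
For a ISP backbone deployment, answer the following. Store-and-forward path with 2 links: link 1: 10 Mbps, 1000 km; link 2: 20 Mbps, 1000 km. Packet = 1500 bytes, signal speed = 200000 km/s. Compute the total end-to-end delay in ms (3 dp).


Packet = 1500 bytes = 12000 bits. Store-and-forward: sum (t_trans + t_prop) per link.
Link 1: t_trans = 12000/(10*10^6) s = 1.2000 ms; t_prop = 1000/200000 s = 5.0000 ms; subtotal = 6.2000 ms
Link 2: t_trans = 12000/(20*10^6) s = 0.6000 ms; t_prop = 1000/200000 s = 5.0000 ms; subtotal = 5.6000 ms
End-to-end = 6.2000 + 5.6000 = 11.8000 ms -> 11.800 ms (3 dp)

11.800
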